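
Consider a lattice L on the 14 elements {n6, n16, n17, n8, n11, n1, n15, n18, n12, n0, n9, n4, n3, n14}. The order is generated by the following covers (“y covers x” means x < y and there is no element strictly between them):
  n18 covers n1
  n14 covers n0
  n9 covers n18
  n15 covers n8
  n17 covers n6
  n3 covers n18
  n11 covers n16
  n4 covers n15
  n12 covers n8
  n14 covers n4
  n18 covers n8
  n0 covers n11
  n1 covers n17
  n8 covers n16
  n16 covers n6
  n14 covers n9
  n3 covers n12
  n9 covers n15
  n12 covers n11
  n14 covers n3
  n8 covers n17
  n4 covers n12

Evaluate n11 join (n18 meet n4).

n18 ∧ n4 = n8
n11 ∨ n8 = n12

n12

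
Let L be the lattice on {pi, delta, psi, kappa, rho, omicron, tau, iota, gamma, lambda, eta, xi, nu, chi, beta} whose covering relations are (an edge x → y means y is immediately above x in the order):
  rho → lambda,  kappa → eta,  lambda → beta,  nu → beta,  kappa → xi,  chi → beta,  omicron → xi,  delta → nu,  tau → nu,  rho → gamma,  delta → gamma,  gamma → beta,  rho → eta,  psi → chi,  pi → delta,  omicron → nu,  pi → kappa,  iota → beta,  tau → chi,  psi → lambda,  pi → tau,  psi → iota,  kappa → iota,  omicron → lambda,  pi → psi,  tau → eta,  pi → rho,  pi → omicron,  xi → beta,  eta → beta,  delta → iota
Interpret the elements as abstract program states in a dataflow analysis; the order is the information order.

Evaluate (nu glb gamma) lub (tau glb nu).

nu

nu ∧ gamma = delta
tau ∧ nu = tau
delta ∨ tau = nu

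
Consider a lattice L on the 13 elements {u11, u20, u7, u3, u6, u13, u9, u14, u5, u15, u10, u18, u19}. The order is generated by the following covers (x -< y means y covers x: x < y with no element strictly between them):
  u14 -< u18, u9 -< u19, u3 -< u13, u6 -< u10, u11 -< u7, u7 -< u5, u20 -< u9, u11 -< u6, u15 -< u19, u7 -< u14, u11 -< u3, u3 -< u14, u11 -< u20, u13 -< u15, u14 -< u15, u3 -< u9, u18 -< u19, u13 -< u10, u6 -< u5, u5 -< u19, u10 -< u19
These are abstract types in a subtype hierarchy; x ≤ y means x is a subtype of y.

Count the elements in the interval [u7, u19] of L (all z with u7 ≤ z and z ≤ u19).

6

The interval [u7, u19] = {u14, u15, u18, u19, u5, u7}, which has 6 elements.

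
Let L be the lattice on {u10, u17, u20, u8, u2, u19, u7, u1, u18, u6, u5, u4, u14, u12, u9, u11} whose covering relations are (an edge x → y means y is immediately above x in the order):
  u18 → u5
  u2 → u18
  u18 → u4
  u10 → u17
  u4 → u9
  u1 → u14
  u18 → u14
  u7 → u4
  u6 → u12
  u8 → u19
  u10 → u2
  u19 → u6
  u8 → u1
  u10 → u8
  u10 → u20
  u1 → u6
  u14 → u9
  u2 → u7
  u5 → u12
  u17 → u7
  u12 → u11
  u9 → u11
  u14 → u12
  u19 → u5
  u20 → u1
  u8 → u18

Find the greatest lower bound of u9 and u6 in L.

Common lower bounds of {u9, u6}: u1, u10, u20, u8.
The greatest among these is u1.

u1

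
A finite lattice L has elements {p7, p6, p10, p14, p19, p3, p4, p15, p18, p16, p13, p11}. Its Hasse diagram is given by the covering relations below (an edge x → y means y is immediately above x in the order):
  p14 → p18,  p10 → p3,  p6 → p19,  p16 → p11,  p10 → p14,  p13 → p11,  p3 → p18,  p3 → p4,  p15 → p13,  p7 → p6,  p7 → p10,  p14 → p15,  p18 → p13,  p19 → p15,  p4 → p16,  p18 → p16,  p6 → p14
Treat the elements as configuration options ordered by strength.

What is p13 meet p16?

p18

Common lower bounds of {p13, p16}: p10, p14, p18, p3, p6, p7.
The greatest among these is p18.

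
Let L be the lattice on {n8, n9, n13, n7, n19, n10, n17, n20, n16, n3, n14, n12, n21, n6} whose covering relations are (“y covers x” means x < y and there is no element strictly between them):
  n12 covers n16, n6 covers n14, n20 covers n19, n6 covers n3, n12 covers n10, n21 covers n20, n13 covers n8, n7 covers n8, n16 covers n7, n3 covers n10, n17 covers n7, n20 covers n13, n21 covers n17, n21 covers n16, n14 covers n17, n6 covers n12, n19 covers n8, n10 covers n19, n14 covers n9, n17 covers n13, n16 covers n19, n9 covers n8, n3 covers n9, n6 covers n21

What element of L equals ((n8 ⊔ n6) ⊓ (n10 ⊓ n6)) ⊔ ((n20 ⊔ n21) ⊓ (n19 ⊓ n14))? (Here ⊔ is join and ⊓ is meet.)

n10

n8 ∨ n6 = n6
n10 ∧ n6 = n10
n6 ∧ n10 = n10
n20 ∨ n21 = n21
n19 ∧ n14 = n8
n21 ∧ n8 = n8
n10 ∨ n8 = n10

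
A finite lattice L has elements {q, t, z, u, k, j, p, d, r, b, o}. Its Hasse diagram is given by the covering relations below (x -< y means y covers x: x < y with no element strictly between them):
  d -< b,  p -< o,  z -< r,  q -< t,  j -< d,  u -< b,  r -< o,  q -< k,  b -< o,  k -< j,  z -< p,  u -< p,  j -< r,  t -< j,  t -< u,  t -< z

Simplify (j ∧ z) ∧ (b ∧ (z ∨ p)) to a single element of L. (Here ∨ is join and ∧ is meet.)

j ∧ z = t
z ∨ p = p
b ∧ p = u
t ∧ u = t

t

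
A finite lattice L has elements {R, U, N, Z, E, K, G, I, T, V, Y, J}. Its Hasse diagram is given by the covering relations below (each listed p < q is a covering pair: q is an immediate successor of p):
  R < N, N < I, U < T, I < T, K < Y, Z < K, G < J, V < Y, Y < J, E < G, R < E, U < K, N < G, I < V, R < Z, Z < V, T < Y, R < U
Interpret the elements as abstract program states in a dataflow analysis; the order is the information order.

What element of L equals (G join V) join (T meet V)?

J

G ∨ V = J
T ∧ V = I
J ∨ I = J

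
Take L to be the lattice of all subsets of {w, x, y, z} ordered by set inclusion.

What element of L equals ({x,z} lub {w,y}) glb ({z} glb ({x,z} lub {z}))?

{z}

{x,z} ∨ {w,y} = {w,x,y,z}
{x,z} ∨ {z} = {x,z}
{z} ∧ {x,z} = {z}
{w,x,y,z} ∧ {z} = {z}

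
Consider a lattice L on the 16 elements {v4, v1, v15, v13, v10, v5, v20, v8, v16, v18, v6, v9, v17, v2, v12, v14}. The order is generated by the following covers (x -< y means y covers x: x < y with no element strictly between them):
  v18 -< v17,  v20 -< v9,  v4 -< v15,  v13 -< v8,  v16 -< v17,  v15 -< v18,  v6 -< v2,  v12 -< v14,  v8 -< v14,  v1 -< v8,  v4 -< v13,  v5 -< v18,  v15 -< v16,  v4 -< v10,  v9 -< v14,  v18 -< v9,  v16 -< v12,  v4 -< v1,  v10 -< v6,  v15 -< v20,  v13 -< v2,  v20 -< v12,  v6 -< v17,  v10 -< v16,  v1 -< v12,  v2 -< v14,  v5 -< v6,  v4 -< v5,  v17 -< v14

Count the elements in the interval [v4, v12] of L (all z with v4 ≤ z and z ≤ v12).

7

The interval [v4, v12] = {v1, v10, v12, v15, v16, v20, v4}, which has 7 elements.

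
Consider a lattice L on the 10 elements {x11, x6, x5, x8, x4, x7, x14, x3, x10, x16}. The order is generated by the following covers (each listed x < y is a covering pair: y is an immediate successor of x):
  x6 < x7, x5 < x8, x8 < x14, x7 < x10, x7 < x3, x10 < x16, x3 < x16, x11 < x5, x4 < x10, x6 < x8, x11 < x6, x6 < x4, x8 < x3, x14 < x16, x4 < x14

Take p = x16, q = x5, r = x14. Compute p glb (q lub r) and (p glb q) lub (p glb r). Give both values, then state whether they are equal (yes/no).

x14; x14; yes

q lub r = x14, so p glb (q lub r) = x16 glb x14 = x14.
p glb q = x5 and p glb r = x14, so (p glb q) lub (p glb r) = x5 lub x14 = x14.
Equal: yes.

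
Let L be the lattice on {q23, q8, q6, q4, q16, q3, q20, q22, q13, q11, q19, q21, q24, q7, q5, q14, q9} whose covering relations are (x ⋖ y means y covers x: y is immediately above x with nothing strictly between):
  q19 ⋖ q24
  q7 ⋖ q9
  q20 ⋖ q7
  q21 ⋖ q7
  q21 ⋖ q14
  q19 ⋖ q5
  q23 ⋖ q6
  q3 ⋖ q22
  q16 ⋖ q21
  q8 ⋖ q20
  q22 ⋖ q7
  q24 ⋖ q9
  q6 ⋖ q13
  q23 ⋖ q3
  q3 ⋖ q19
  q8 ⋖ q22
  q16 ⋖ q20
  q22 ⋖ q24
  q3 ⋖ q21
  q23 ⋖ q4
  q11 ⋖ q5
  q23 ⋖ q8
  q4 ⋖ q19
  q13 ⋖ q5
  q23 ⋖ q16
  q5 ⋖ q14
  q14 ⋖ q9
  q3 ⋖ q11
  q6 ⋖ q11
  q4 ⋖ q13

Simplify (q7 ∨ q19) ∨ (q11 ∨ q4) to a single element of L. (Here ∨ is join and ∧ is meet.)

q7 ∨ q19 = q9
q11 ∨ q4 = q5
q9 ∨ q5 = q9

q9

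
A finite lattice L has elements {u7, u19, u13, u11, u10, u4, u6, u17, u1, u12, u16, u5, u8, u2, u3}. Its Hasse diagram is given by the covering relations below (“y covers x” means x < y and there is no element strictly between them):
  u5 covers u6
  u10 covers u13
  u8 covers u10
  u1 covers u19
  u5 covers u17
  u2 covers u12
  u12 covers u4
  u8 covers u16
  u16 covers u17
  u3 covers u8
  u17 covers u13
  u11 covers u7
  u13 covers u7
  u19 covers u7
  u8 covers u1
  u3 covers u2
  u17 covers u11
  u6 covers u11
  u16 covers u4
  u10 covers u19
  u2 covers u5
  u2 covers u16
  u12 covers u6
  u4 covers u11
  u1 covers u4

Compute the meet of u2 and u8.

u16

Common lower bounds of {u2, u8}: u11, u13, u16, u17, u4, u7.
The greatest among these is u16.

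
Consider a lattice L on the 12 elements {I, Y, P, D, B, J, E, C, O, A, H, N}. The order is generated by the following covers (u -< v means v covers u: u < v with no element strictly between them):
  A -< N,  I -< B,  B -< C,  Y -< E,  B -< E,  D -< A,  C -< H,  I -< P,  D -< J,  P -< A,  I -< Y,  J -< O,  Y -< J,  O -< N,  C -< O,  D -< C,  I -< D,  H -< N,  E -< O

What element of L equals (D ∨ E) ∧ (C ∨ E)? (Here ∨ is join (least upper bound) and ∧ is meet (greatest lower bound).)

D ∨ E = O
C ∨ E = O
O ∧ O = O

O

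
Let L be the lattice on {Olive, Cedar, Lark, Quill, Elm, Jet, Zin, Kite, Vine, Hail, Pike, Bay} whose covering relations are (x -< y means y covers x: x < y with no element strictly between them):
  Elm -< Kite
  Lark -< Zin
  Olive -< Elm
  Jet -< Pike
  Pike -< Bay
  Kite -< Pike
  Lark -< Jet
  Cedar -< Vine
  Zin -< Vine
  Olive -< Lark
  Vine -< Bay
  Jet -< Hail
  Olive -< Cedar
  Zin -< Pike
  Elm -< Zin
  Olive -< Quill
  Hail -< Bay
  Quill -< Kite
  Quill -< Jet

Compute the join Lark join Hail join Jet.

Common upper bounds of {Lark, Hail, Jet}: Bay, Hail.
The least among these is Hail.

Hail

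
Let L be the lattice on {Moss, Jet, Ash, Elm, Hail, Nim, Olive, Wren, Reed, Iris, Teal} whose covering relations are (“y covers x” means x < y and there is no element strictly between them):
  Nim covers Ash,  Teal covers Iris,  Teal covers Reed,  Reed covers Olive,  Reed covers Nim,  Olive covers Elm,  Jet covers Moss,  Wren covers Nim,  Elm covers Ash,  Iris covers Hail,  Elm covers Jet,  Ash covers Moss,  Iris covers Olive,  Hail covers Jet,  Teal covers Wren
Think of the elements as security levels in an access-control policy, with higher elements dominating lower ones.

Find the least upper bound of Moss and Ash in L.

Common upper bounds of {Moss, Ash}: Ash, Elm, Iris, Nim, Olive, Reed, Teal, Wren.
The least among these is Ash.

Ash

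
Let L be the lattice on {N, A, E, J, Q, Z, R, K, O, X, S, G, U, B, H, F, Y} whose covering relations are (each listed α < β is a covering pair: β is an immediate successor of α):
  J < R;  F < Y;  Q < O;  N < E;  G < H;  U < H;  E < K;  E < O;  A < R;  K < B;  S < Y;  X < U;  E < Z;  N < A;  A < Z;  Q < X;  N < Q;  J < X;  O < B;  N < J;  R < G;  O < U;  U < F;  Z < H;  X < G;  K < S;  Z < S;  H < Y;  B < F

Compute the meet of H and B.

O

Common lower bounds of {H, B}: E, N, O, Q.
The greatest among these is O.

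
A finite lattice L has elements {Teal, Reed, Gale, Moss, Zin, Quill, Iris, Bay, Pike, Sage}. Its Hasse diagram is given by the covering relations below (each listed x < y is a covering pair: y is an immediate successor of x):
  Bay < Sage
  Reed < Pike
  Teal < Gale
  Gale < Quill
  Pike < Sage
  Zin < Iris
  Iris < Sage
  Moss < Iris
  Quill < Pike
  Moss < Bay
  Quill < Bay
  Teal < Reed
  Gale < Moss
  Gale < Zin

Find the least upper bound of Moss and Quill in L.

Common upper bounds of {Moss, Quill}: Bay, Sage.
The least among these is Bay.

Bay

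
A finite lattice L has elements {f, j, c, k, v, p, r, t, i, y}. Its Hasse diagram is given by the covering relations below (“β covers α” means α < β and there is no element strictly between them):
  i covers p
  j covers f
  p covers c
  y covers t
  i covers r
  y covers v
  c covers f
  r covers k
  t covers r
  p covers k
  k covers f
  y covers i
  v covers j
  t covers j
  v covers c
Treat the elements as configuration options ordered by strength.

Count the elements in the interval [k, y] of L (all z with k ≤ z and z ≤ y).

The interval [k, y] = {i, k, p, r, t, y}, which has 6 elements.

6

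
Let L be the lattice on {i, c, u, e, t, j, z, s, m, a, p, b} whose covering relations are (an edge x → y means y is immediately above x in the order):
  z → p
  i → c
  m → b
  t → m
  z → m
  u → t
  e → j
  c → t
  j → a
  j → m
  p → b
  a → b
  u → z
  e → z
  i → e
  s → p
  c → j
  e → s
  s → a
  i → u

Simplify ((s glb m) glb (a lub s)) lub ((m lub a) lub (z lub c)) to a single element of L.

s ∧ m = e
a ∨ s = a
e ∧ a = e
m ∨ a = b
z ∨ c = m
b ∨ m = b
e ∨ b = b

b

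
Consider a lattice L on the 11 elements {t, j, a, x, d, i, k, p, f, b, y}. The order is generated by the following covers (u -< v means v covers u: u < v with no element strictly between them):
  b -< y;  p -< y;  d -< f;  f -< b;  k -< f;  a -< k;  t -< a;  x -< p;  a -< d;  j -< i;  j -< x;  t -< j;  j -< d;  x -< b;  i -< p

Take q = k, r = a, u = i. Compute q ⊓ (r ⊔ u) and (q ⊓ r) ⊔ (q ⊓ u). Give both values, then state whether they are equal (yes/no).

r ⊔ u = y, so q ⊓ (r ⊔ u) = k ⊓ y = k.
q ⊓ r = a and q ⊓ u = t, so (q ⊓ r) ⊔ (q ⊓ u) = a ⊔ t = a.
Equal: no.

k; a; no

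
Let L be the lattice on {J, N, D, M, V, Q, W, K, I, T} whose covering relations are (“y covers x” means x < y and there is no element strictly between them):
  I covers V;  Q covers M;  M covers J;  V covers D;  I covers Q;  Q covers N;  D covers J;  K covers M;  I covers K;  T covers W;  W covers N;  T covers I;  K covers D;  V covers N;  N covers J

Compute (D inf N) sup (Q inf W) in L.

N

D ∧ N = J
Q ∧ W = N
J ∨ N = N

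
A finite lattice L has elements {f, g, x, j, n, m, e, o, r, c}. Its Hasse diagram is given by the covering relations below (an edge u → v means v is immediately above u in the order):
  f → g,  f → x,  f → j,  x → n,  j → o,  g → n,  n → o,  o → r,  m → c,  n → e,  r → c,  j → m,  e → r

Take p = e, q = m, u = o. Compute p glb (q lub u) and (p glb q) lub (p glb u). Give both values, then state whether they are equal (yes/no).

e; n; no

q lub u = c, so p glb (q lub u) = e glb c = e.
p glb q = f and p glb u = n, so (p glb q) lub (p glb u) = f lub n = n.
Equal: no.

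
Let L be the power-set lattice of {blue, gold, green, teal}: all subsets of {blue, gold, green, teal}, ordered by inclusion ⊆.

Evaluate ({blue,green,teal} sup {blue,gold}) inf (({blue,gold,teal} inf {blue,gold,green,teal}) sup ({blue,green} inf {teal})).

{blue,green,teal} ∨ {blue,gold} = {blue,gold,green,teal}
{blue,gold,teal} ∧ {blue,gold,green,teal} = {blue,gold,teal}
{blue,green} ∧ {teal} = {}
{blue,gold,teal} ∨ {} = {blue,gold,teal}
{blue,gold,green,teal} ∧ {blue,gold,teal} = {blue,gold,teal}

{blue,gold,teal}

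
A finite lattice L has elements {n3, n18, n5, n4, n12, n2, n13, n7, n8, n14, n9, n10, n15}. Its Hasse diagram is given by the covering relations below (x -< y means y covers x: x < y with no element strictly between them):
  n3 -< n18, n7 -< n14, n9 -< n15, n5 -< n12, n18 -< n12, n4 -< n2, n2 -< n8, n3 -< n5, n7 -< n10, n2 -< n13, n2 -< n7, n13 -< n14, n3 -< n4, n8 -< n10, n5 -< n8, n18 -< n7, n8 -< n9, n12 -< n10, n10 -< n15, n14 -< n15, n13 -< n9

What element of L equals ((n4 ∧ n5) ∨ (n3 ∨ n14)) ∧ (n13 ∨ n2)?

n4 ∧ n5 = n3
n3 ∨ n14 = n14
n3 ∨ n14 = n14
n13 ∨ n2 = n13
n14 ∧ n13 = n13

n13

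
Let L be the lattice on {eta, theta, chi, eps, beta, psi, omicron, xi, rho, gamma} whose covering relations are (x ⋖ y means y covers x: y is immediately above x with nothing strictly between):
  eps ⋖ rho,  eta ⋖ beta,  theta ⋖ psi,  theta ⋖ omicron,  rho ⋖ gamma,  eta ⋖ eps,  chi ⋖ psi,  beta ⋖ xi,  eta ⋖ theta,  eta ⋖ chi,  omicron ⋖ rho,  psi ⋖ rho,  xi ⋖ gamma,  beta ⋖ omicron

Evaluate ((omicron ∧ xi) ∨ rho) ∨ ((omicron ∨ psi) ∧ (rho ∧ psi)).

rho

omicron ∧ xi = beta
beta ∨ rho = rho
omicron ∨ psi = rho
rho ∧ psi = psi
rho ∧ psi = psi
rho ∨ psi = rho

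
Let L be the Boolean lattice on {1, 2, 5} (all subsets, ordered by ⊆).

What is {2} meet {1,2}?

{2}

Under ⊆, meet is intersection: {2} ∩ {1,2} = {2}.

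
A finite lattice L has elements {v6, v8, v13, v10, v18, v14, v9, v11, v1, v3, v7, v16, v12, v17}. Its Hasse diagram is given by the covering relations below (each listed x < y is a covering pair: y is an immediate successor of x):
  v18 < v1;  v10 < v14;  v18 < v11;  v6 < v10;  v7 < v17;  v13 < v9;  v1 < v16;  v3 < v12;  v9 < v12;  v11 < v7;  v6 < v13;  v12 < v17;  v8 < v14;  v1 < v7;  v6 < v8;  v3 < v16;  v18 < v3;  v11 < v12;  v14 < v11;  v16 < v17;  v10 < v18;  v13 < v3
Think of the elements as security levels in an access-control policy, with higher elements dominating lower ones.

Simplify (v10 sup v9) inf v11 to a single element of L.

v11

v10 ∨ v9 = v12
v12 ∧ v11 = v11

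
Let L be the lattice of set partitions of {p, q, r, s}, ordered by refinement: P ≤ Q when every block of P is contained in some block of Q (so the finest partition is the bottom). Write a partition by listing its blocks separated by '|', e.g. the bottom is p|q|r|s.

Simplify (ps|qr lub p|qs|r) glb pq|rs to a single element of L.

ps|qr ∨ p|qs|r = pqrs
pqrs ∧ pq|rs = pq|rs

pq|rs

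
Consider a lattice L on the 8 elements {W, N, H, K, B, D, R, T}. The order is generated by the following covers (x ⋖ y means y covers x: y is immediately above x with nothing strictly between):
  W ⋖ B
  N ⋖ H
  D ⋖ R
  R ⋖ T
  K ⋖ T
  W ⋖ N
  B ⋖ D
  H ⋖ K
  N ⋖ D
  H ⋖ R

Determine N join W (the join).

N

Common upper bounds of {N, W}: D, H, K, N, R, T.
The least among these is N.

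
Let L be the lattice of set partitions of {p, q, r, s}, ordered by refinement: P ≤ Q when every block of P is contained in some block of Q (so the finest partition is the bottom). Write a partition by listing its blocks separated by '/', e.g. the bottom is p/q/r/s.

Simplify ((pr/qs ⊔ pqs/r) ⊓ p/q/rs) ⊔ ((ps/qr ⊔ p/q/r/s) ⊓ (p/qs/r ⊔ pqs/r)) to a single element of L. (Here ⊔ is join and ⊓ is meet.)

prs/q

pr/qs ∨ pqs/r = pqrs
pqrs ∧ p/q/rs = p/q/rs
ps/qr ∨ p/q/r/s = ps/qr
p/qs/r ∨ pqs/r = pqs/r
ps/qr ∧ pqs/r = ps/q/r
p/q/rs ∨ ps/q/r = prs/q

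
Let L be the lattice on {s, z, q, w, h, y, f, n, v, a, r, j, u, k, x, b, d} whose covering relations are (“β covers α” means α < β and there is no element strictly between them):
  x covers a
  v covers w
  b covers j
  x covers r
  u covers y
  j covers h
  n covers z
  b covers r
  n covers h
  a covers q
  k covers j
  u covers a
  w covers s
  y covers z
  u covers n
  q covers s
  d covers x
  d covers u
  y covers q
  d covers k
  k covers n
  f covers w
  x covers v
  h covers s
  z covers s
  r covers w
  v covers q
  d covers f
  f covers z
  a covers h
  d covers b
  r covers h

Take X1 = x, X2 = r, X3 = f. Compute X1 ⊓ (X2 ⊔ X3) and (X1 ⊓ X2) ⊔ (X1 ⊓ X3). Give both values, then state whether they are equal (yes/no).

X2 ⊔ X3 = d, so X1 ⊓ (X2 ⊔ X3) = x ⊓ d = x.
X1 ⊓ X2 = r and X1 ⊓ X3 = w, so (X1 ⊓ X2) ⊔ (X1 ⊓ X3) = r ⊔ w = r.
Equal: no.

x; r; no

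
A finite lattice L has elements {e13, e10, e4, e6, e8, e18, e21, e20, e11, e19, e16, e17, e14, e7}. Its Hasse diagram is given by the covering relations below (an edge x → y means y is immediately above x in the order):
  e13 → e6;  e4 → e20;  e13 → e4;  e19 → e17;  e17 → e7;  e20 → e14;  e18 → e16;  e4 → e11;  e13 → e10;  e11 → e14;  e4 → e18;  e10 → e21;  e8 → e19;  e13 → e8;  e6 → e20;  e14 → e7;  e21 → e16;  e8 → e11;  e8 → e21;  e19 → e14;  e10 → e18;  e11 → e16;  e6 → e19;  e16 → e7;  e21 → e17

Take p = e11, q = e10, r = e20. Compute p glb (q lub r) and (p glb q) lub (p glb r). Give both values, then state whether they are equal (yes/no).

e11; e4; no

q lub r = e7, so p glb (q lub r) = e11 glb e7 = e11.
p glb q = e13 and p glb r = e4, so (p glb q) lub (p glb r) = e13 lub e4 = e4.
Equal: no.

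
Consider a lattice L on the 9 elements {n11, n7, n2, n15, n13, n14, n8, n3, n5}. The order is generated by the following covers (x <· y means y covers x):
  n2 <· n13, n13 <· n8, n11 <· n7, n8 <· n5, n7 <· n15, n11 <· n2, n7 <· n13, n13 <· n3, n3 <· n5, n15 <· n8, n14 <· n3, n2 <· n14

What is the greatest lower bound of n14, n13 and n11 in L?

n11

Common lower bounds of {n14, n13, n11}: n11.
The greatest among these is n11.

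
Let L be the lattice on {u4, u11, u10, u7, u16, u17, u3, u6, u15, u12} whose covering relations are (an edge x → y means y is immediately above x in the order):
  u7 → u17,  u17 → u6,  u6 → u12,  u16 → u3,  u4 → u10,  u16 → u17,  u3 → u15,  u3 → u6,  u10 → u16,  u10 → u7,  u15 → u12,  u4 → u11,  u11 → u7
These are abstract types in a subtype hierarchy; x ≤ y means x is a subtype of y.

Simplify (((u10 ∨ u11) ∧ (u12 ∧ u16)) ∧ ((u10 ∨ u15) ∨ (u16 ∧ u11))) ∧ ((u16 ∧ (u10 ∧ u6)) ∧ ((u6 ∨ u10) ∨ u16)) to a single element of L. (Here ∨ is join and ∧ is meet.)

u10

u10 ∨ u11 = u7
u12 ∧ u16 = u16
u7 ∧ u16 = u10
u10 ∨ u15 = u15
u16 ∧ u11 = u4
u15 ∨ u4 = u15
u10 ∧ u15 = u10
u10 ∧ u6 = u10
u16 ∧ u10 = u10
u6 ∨ u10 = u6
u6 ∨ u16 = u6
u10 ∧ u6 = u10
u10 ∧ u10 = u10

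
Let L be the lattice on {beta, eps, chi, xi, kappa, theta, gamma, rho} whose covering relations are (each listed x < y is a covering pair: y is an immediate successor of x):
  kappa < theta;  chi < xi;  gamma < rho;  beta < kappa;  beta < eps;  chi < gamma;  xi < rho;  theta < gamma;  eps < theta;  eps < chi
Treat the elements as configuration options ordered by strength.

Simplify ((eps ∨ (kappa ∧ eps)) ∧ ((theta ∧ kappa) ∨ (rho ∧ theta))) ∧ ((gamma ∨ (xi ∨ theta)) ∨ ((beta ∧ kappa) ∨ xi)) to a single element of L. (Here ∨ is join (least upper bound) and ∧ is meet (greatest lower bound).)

eps

kappa ∧ eps = beta
eps ∨ beta = eps
theta ∧ kappa = kappa
rho ∧ theta = theta
kappa ∨ theta = theta
eps ∧ theta = eps
xi ∨ theta = rho
gamma ∨ rho = rho
beta ∧ kappa = beta
beta ∨ xi = xi
rho ∨ xi = rho
eps ∧ rho = eps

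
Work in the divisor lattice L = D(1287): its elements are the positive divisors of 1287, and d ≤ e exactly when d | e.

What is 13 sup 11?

In the divisibility order, the join is the least common multiple: lcm(13, 11) = 143.

143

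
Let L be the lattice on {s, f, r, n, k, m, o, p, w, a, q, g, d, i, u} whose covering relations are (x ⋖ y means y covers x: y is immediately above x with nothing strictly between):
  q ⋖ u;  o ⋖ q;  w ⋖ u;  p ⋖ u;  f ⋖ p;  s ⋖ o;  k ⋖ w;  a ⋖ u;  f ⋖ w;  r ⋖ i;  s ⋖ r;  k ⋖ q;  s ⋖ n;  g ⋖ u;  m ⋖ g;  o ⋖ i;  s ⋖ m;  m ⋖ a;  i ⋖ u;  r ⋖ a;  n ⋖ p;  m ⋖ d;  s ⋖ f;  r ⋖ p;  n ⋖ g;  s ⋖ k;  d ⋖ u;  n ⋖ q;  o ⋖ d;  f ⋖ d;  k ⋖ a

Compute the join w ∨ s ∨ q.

u

Common upper bounds of {w, s, q}: u.
The least among these is u.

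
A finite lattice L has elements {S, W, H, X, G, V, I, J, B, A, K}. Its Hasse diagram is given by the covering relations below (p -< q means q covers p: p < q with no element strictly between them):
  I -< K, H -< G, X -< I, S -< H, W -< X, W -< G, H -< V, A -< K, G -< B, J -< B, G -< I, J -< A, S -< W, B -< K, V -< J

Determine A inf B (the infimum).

J

Common lower bounds of {A, B}: H, J, S, V.
The greatest among these is J.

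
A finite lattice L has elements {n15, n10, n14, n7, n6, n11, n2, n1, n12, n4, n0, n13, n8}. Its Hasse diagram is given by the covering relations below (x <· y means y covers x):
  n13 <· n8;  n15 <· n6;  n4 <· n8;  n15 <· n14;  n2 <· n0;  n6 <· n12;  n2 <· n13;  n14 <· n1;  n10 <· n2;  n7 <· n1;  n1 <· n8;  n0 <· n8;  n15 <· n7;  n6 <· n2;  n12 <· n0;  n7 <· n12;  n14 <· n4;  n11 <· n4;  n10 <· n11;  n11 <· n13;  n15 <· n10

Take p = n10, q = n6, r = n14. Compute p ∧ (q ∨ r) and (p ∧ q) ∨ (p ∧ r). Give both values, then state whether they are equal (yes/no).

q ∨ r = n8, so p ∧ (q ∨ r) = n10 ∧ n8 = n10.
p ∧ q = n15 and p ∧ r = n15, so (p ∧ q) ∨ (p ∧ r) = n15 ∨ n15 = n15.
Equal: no.

n10; n15; no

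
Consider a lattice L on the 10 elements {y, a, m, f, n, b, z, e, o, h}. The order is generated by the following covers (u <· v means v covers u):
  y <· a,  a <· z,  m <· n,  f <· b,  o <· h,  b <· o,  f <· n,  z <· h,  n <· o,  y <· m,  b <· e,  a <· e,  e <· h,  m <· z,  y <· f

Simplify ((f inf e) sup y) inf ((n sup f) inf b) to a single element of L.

f

f ∧ e = f
f ∨ y = f
n ∨ f = n
n ∧ b = f
f ∧ f = f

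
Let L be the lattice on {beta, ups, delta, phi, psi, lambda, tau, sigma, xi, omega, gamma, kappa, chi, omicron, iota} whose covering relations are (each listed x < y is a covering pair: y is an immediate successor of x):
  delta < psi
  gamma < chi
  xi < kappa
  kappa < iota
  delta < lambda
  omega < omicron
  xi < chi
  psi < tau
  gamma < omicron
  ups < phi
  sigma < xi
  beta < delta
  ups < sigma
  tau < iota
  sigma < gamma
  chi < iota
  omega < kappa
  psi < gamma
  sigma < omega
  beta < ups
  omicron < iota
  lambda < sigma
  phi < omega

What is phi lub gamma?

omicron

Common upper bounds of {phi, gamma}: iota, omicron.
The least among these is omicron.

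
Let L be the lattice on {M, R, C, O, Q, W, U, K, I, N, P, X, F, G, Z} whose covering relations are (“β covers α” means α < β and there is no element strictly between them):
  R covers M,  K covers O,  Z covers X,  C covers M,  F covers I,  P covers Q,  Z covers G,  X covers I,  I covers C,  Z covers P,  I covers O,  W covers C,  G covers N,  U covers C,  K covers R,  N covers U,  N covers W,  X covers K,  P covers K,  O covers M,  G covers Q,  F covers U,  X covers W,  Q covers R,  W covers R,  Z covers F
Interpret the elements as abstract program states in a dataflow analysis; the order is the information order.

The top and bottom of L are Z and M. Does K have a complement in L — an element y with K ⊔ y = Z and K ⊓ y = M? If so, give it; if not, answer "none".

U

Need y with K ∨ y = Z and K ∧ y = M.
Checking each element gives: U.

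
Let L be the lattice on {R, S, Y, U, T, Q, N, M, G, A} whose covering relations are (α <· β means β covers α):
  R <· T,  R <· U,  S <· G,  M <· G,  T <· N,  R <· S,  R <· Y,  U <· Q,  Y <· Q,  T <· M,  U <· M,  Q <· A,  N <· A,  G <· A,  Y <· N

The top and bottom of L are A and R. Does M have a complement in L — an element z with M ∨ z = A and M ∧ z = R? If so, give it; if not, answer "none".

Y

Need z with M ∨ z = A and M ∧ z = R.
Checking each element gives: Y.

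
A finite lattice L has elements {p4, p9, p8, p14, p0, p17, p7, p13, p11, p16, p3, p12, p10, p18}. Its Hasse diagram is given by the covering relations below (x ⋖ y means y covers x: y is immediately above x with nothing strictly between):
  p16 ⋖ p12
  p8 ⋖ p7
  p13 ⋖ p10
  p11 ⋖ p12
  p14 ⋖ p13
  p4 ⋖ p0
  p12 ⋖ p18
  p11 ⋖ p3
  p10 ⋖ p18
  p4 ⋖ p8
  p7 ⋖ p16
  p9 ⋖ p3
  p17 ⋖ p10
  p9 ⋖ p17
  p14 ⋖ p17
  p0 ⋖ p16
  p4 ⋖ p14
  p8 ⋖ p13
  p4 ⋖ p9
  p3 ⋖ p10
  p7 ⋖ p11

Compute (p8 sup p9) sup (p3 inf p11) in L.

p3

p8 ∨ p9 = p3
p3 ∧ p11 = p11
p3 ∨ p11 = p3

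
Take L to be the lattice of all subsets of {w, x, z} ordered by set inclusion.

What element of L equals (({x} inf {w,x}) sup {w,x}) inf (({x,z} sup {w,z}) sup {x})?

{x} ∧ {w,x} = {x}
{x} ∨ {w,x} = {w,x}
{x,z} ∨ {w,z} = {w,x,z}
{w,x,z} ∨ {x} = {w,x,z}
{w,x} ∧ {w,x,z} = {w,x}

{w,x}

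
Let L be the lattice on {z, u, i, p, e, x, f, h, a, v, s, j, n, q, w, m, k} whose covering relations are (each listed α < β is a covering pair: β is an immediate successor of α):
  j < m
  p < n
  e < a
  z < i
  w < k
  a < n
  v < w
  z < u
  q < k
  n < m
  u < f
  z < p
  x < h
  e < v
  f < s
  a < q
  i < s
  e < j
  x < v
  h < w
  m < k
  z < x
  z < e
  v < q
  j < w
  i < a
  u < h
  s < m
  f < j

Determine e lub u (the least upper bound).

Common upper bounds of {e, u}: j, k, m, w.
The least among these is j.

j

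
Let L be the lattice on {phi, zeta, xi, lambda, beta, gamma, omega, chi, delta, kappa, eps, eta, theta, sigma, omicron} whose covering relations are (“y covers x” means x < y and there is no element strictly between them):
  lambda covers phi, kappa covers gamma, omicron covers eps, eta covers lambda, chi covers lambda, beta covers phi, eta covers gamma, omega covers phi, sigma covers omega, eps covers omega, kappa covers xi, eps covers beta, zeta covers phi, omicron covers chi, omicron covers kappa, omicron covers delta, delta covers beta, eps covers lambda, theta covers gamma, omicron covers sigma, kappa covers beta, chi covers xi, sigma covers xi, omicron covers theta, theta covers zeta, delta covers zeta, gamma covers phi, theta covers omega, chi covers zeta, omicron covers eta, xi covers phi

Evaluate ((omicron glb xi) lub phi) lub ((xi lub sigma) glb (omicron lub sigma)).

sigma

omicron ∧ xi = xi
xi ∨ phi = xi
xi ∨ sigma = sigma
omicron ∨ sigma = omicron
sigma ∧ omicron = sigma
xi ∨ sigma = sigma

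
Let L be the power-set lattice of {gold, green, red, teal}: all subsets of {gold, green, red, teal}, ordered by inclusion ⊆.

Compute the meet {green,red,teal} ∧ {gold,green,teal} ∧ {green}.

Common lower bounds of {{green,red,teal}, {gold,green,teal}, {green}}: {green}, ∅.
The greatest among these is {green}.

{green}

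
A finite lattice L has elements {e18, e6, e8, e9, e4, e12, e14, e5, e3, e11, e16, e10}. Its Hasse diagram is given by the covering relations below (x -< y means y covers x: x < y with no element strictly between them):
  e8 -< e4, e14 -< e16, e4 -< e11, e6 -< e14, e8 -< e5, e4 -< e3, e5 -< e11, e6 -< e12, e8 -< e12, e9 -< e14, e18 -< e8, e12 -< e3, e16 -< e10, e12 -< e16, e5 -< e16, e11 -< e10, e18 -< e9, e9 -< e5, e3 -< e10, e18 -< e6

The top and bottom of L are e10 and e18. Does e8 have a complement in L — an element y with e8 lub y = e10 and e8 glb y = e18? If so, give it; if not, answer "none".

none

For every candidate y, either e8 ∨ y ≠ e10 or e8 ∧ y ≠ e18; no complement exists.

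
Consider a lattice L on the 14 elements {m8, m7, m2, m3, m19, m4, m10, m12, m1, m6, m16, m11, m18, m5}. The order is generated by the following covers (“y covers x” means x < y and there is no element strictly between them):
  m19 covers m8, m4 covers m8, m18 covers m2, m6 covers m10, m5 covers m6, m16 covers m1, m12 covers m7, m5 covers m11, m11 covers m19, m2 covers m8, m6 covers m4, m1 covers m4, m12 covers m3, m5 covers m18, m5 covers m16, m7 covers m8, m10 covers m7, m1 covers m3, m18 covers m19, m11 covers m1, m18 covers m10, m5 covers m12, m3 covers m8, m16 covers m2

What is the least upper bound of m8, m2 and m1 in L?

Common upper bounds of {m8, m2, m1}: m16, m5.
The least among these is m16.

m16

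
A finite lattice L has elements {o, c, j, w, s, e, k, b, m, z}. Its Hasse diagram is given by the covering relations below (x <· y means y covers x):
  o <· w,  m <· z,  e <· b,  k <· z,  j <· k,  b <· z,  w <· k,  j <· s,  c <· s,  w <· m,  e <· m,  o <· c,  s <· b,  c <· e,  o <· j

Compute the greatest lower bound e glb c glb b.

Common lower bounds of {e, c, b}: c, o.
The greatest among these is c.

c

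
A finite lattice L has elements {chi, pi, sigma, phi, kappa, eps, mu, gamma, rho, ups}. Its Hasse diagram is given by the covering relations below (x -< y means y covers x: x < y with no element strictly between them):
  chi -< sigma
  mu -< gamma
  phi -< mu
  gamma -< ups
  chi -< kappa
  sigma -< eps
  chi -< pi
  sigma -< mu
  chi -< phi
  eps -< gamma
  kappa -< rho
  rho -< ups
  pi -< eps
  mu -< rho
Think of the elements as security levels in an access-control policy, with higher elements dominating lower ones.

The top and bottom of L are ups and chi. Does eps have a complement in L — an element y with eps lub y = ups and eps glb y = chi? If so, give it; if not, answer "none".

Need y with eps ∨ y = ups and eps ∧ y = chi.
Checking each element gives: kappa.

kappa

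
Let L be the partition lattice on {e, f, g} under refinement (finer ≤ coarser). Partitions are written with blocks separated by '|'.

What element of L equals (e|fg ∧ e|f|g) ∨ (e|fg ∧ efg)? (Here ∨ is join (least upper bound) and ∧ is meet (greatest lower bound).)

e|fg ∧ e|f|g = e|f|g
e|fg ∧ efg = e|fg
e|f|g ∨ e|fg = e|fg

e|fg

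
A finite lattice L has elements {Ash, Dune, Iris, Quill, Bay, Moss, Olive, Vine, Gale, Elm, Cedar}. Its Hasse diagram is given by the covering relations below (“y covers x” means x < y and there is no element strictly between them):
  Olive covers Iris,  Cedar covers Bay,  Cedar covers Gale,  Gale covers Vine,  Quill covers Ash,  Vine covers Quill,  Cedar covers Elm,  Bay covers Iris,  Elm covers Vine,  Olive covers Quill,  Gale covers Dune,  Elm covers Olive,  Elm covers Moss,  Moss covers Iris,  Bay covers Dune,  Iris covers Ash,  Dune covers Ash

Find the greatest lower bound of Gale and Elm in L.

Common lower bounds of {Gale, Elm}: Ash, Quill, Vine.
The greatest among these is Vine.

Vine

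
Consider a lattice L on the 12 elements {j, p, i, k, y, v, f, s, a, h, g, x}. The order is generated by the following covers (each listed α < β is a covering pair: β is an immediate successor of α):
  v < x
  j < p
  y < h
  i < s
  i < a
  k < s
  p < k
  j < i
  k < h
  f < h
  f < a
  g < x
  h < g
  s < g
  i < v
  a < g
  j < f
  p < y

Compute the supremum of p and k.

k

Common upper bounds of {p, k}: g, h, k, s, x.
The least among these is k.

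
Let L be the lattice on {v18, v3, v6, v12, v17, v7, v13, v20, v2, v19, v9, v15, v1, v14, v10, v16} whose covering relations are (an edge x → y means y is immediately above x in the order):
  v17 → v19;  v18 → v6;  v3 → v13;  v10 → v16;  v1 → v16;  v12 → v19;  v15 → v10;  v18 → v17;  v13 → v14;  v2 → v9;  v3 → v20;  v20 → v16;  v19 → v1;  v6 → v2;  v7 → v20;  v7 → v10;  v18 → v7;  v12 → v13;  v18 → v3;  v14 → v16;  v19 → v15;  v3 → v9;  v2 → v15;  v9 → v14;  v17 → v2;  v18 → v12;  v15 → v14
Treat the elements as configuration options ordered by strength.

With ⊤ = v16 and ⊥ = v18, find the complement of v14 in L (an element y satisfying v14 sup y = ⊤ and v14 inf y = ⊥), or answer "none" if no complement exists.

v7

Need y with v14 ∨ y = v16 and v14 ∧ y = v18.
Checking each element gives: v7.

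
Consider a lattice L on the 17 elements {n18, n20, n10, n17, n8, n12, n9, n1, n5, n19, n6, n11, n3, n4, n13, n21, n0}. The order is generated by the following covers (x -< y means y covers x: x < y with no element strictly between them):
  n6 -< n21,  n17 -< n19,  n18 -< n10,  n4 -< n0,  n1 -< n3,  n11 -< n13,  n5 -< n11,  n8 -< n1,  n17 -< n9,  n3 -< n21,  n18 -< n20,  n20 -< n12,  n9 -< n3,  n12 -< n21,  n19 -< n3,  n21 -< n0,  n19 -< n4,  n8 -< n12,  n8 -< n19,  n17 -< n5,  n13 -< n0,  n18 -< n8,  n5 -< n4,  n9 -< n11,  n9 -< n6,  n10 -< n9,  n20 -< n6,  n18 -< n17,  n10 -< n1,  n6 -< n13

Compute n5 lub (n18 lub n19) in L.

n4

n18 ∨ n19 = n19
n5 ∨ n19 = n4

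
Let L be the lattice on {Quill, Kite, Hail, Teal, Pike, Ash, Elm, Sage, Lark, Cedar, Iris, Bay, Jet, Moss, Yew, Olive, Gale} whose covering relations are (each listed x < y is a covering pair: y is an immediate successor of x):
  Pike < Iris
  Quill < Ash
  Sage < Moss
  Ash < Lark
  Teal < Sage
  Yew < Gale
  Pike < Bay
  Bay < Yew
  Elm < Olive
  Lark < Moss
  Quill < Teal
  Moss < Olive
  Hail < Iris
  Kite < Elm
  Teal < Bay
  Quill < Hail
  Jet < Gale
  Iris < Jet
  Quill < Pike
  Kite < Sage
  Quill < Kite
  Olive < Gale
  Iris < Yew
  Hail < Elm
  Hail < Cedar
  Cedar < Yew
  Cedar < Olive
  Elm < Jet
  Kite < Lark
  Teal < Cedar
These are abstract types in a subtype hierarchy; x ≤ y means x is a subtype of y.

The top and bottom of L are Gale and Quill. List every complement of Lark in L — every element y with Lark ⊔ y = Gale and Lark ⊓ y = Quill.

Bay, Iris, Pike, Yew

Need y with Lark ∨ y = Gale and Lark ∧ y = Quill.
Checking each element gives: Bay, Iris, Pike, Yew.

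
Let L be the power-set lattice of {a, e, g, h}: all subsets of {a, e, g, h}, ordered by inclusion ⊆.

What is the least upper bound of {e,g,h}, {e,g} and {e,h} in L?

Common upper bounds of {{e,g,h}, {e,g}, {e,h}}: {a,e,g,h}, {e,g,h}.
The least among these is {e,g,h}.

{e,g,h}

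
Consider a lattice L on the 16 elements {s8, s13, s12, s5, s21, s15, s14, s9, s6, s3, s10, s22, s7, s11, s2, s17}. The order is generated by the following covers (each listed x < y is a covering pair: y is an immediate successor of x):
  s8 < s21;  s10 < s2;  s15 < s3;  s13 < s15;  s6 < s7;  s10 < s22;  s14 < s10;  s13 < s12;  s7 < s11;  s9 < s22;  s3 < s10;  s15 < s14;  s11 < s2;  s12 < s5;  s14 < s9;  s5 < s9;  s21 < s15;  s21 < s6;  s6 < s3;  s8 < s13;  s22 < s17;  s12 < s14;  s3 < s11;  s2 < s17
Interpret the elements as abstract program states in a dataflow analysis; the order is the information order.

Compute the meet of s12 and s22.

s12

Common lower bounds of {s12, s22}: s12, s13, s8.
The greatest among these is s12.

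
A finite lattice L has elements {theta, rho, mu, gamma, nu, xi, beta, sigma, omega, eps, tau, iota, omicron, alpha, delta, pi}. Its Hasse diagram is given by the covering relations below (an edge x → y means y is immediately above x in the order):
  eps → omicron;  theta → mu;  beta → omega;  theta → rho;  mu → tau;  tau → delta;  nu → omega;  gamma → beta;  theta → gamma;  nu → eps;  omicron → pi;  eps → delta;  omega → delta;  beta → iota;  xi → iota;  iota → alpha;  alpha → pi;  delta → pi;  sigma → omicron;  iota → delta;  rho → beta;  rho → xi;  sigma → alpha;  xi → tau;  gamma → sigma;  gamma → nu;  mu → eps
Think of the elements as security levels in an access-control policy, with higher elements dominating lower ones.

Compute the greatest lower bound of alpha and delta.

iota

Common lower bounds of {alpha, delta}: beta, gamma, iota, rho, theta, xi.
The greatest among these is iota.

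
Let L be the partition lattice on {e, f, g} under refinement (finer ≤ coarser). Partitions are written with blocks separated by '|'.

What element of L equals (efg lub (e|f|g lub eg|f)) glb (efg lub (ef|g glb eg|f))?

efg

e|f|g ∨ eg|f = eg|f
efg ∨ eg|f = efg
ef|g ∧ eg|f = e|f|g
efg ∨ e|f|g = efg
efg ∧ efg = efg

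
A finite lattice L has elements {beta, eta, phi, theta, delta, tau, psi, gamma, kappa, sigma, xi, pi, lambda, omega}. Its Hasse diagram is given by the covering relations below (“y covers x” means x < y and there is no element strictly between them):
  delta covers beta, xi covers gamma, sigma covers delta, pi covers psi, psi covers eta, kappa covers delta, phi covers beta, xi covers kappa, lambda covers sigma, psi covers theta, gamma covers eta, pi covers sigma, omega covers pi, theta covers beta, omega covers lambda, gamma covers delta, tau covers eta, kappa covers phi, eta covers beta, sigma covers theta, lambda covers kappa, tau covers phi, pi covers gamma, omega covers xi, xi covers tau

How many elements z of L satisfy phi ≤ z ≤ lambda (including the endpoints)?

The interval [phi, lambda] = {kappa, lambda, phi}, which has 3 elements.

3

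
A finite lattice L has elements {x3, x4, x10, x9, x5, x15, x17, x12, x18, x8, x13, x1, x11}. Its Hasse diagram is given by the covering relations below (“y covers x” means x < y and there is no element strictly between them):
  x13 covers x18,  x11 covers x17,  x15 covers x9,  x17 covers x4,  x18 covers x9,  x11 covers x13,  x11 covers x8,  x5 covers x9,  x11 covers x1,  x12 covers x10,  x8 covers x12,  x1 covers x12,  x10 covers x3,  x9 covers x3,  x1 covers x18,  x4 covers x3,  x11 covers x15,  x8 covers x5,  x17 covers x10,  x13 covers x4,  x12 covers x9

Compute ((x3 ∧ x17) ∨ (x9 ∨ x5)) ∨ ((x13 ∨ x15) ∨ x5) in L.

x3 ∧ x17 = x3
x9 ∨ x5 = x5
x3 ∨ x5 = x5
x13 ∨ x15 = x11
x11 ∨ x5 = x11
x5 ∨ x11 = x11

x11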